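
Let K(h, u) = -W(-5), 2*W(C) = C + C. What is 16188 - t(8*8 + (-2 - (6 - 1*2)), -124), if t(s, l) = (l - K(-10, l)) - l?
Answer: 16193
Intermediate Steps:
W(C) = C (W(C) = (C + C)/2 = (2*C)/2 = C)
K(h, u) = 5 (K(h, u) = -1*(-5) = 5)
t(s, l) = -5 (t(s, l) = (l - 1*5) - l = (l - 5) - l = (-5 + l) - l = -5)
16188 - t(8*8 + (-2 - (6 - 1*2)), -124) = 16188 - 1*(-5) = 16188 + 5 = 16193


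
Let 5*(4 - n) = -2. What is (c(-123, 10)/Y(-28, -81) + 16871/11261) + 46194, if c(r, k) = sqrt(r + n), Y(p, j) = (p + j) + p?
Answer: 520207505/11261 - I*sqrt(2965)/685 ≈ 46196.0 - 0.079492*I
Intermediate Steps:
n = 22/5 (n = 4 - 1/5*(-2) = 4 + 2/5 = 22/5 ≈ 4.4000)
Y(p, j) = j + 2*p (Y(p, j) = (j + p) + p = j + 2*p)
c(r, k) = sqrt(22/5 + r) (c(r, k) = sqrt(r + 22/5) = sqrt(22/5 + r))
(c(-123, 10)/Y(-28, -81) + 16871/11261) + 46194 = ((sqrt(110 + 25*(-123))/5)/(-81 + 2*(-28)) + 16871/11261) + 46194 = ((sqrt(110 - 3075)/5)/(-81 - 56) + 16871*(1/11261)) + 46194 = ((sqrt(-2965)/5)/(-137) + 16871/11261) + 46194 = (((I*sqrt(2965))/5)*(-1/137) + 16871/11261) + 46194 = ((I*sqrt(2965)/5)*(-1/137) + 16871/11261) + 46194 = (-I*sqrt(2965)/685 + 16871/11261) + 46194 = (16871/11261 - I*sqrt(2965)/685) + 46194 = 520207505/11261 - I*sqrt(2965)/685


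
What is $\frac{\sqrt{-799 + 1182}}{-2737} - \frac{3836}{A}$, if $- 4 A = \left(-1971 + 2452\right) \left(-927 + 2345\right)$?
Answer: $\frac{7672}{341029} - \frac{\sqrt{383}}{2737} \approx 0.015346$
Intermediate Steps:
$A = - \frac{341029}{2}$ ($A = - \frac{\left(-1971 + 2452\right) \left(-927 + 2345\right)}{4} = - \frac{481 \cdot 1418}{4} = \left(- \frac{1}{4}\right) 682058 = - \frac{341029}{2} \approx -1.7051 \cdot 10^{5}$)
$\frac{\sqrt{-799 + 1182}}{-2737} - \frac{3836}{A} = \frac{\sqrt{-799 + 1182}}{-2737} - \frac{3836}{- \frac{341029}{2}} = \sqrt{383} \left(- \frac{1}{2737}\right) - - \frac{7672}{341029} = - \frac{\sqrt{383}}{2737} + \frac{7672}{341029} = \frac{7672}{341029} - \frac{\sqrt{383}}{2737}$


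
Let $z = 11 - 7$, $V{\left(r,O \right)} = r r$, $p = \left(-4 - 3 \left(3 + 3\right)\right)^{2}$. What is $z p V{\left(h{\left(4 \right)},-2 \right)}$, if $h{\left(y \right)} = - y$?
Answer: $30976$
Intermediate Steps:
$p = 484$ ($p = \left(-4 - 18\right)^{2} = \left(-22\right)^{2} = 484$)
$V{\left(r,O \right)} = r^{2}$
$z = 4$
$z p V{\left(h{\left(4 \right)},-2 \right)} = 4 \cdot 484 \left(\left(-1\right) 4\right)^{2} = 1936 \left(-4\right)^{2} = 1936 \cdot 16 = 30976$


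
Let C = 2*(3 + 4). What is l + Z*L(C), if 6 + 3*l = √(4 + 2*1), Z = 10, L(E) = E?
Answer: 138 + √6/3 ≈ 138.82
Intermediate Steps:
C = 14 (C = 2*7 = 14)
l = -2 + √6/3 (l = -2 + √(4 + 2*1)/3 = -2 + √(4 + 2)/3 = -2 + √6/3 ≈ -1.1835)
l + Z*L(C) = (-2 + √6/3) + 10*14 = (-2 + √6/3) + 140 = 138 + √6/3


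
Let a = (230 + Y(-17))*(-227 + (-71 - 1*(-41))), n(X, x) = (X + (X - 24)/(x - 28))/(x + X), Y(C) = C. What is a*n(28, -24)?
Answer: -19870983/52 ≈ -3.8213e+5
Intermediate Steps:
n(X, x) = (X + (-24 + X)/(-28 + x))/(X + x)
a = -54741 (a = (230 - 17)*(-227 + (-71 - 1*(-41))) = 213*(-227 + (-71 + 41)) = 213*(-227 - 30) = 213*(-257) = -54741)
a*n(28, -24) = -54741*(-24 - 27*28 + 28*(-24))/((-24)² - 28*28 - 28*(-24) + 28*(-24)) = -54741*(-24 - 756 - 672)/(576 - 784 + 672 - 672) = -54741*(-1452)/(-208) = -(-54741)*(-1452)/208 = -54741*363/52 = -19870983/52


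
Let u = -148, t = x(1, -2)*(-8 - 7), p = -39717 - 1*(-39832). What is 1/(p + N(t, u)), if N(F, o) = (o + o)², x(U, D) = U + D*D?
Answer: 1/87731 ≈ 1.1398e-5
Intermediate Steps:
x(U, D) = U + D²
p = 115 (p = -39717 + 39832 = 115)
t = -75 (t = (1 + (-2)²)*(-8 - 7) = (1 + 4)*(-15) = 5*(-15) = -75)
N(F, o) = 4*o² (N(F, o) = (2*o)² = 4*o²)
1/(p + N(t, u)) = 1/(115 + 4*(-148)²) = 1/(115 + 4*21904) = 1/(115 + 87616) = 1/87731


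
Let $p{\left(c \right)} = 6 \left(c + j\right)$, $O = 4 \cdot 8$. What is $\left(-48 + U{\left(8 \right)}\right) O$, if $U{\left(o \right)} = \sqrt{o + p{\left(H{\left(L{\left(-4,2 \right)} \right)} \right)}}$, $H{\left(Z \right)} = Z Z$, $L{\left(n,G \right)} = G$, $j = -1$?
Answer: $-1536 + 32 \sqrt{26} \approx -1372.8$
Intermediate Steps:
$H{\left(Z \right)} = Z^{2}$
$O = 32$
$p{\left(c \right)} = -6 + 6 c$ ($p{\left(c \right)} = 6 \left(c - 1\right) = 6 \left(-1 + c\right) = -6 + 6 c$)
$U{\left(o \right)} = \sqrt{18 + o}$ ($U{\left(o \right)} = \sqrt{o - \left(6 - 6 \cdot 2^{2}\right)} = \sqrt{o + \left(-6 + 6 \cdot 4\right)} = \sqrt{o + \left(-6 + 24\right)} = \sqrt{o + 18} = \sqrt{18 + o}$)
$\left(-48 + U{\left(8 \right)}\right) O = \left(-48 + \sqrt{18 + 8}\right) 32 = \left(-48 + \sqrt{26}\right) 32 = -1536 + 32 \sqrt{26}$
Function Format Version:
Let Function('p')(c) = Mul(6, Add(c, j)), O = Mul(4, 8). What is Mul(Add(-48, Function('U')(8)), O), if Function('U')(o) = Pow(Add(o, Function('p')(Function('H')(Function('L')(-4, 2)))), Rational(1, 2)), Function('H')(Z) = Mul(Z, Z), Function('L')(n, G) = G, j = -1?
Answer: Add(-1536, Mul(32, Pow(26, Rational(1, 2)))) ≈ -1372.8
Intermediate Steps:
Function('H')(Z) = Pow(Z, 2)
O = 32
Function('p')(c) = Add(-6, Mul(6, c)) (Function('p')(c) = Mul(6, Add(c, -1)) = Mul(6, Add(-1, c)) = Add(-6, Mul(6, c)))
Function('U')(o) = Pow(Add(18, o), Rational(1, 2)) (Function('U')(o) = Pow(Add(o, Add(-6, Mul(6, Pow(2, 2)))), Rational(1, 2)) = Pow(Add(o, Add(-6, Mul(6, 4))), Rational(1, 2)) = Pow(Add(o, Add(-6, 24)), Rational(1, 2)) = Pow(Add(o, 18), Rational(1, 2)) = Pow(Add(18, o), Rational(1, 2)))
Mul(Add(-48, Function('U')(8)), O) = Mul(Add(-48, Pow(Add(18, 8), Rational(1, 2))), 32) = Mul(Add(-48, Pow(26, Rational(1, 2))), 32) = Add(-1536, Mul(32, Pow(26, Rational(1, 2))))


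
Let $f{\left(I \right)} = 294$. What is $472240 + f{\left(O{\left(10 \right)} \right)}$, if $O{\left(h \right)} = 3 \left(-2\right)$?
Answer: $472534$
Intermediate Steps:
$O{\left(h \right)} = -6$
$472240 + f{\left(O{\left(10 \right)} \right)} = 472240 + 294 = 472534$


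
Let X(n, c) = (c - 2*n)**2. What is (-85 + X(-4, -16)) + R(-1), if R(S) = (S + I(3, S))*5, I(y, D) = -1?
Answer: -31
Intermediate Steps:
R(S) = -5 + 5*S (R(S) = (S - 1)*5 = (-1 + S)*5 = -5 + 5*S)
(-85 + X(-4, -16)) + R(-1) = (-85 + (-16 - 2*(-4))**2) + (-5 + 5*(-1)) = (-85 + (-16 + 8)**2) + (-5 - 5) = (-85 + (-8)**2) - 10 = (-85 + 64) - 10 = -21 - 10 = -31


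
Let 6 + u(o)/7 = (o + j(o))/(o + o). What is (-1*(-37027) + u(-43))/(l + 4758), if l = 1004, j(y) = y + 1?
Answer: 3181305/495532 ≈ 6.4200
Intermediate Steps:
j(y) = 1 + y
u(o) = -42 + 7*(1 + 2*o)/(2*o) (u(o) = -42 + 7*((o + (1 + o))/(o + o)) = -42 + 7*((1 + 2*o)/((2*o))) = -42 + 7*((1 + 2*o)*(1/(2*o))) = -42 + 7*((1 + 2*o)/(2*o)) = -42 + 7*(1 + 2*o)/(2*o))
(-1*(-37027) + u(-43))/(l + 4758) = (-1*(-37027) + (-35 + (7/2)/(-43)))/(1004 + 4758) = (37027 + (-35 + (7/2)*(-1/43)))/5762 = (37027 + (-35 - 7/86))*(1/5762) = (37027 - 3017/86)*(1/5762) = (3181305/86)*(1/5762) = 3181305/495532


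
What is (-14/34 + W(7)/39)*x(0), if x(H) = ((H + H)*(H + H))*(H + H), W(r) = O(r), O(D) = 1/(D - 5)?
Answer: 0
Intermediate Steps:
O(D) = 1/(-5 + D)
W(r) = 1/(-5 + r)
x(H) = 8*H**3 (x(H) = ((2*H)*(2*H))*(2*H) = (4*H**2)*(2*H) = 8*H**3)
(-14/34 + W(7)/39)*x(0) = (-14/34 + 1/((-5 + 7)*39))*(8*0**3) = (-14*1/34 + (1/39)/2)*(8*0) = (-7/17 + (1/2)*(1/39))*0 = (-7/17 + 1/78)*0 = -529/1326*0 = 0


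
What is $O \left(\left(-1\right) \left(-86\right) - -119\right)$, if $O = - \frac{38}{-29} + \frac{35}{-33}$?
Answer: $\frac{48995}{957} \approx 51.196$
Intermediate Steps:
$O = \frac{239}{957}$ ($O = \left(-38\right) \left(- \frac{1}{29}\right) + 35 \left(- \frac{1}{33}\right) = \frac{38}{29} - \frac{35}{33} = \frac{239}{957} \approx 0.24974$)
$O \left(\left(-1\right) \left(-86\right) - -119\right) = \frac{239 \left(\left(-1\right) \left(-86\right) - -119\right)}{957} = \frac{239 \left(86 + 119\right)}{957} = \frac{239}{957} \cdot 205 = \frac{48995}{957}$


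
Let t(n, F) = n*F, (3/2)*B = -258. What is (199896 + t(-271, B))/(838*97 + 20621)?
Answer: 246508/101907 ≈ 2.4189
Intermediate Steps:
B = -172 (B = (2/3)*(-258) = -172)
t(n, F) = F*n
(199896 + t(-271, B))/(838*97 + 20621) = (199896 - 172*(-271))/(838*97 + 20621) = (199896 + 46612)/(81286 + 20621) = 246508/101907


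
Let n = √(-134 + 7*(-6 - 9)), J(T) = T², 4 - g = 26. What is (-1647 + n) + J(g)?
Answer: -1163 + I*√239 ≈ -1163.0 + 15.46*I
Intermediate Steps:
g = -22 (g = 4 - 1*26 = 4 - 26 = -22)
n = I*√239 (n = √(-134 + 7*(-15)) = √(-134 - 105) = √(-239) = I*√239 ≈ 15.46*I)
(-1647 + n) + J(g) = (-1647 + I*√239) + (-22)² = (-1647 + I*√239) + 484 = -1163 + I*√239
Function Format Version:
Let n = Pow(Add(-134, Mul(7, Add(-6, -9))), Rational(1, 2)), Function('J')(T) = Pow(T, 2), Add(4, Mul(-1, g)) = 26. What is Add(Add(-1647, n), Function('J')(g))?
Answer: Add(-1163, Mul(I, Pow(239, Rational(1, 2)))) ≈ Add(-1163.0, Mul(15.460, I))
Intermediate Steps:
g = -22 (g = Add(4, Mul(-1, 26)) = Add(4, -26) = -22)
n = Mul(I, Pow(239, Rational(1, 2))) (n = Pow(Add(-134, Mul(7, -15)), Rational(1, 2)) = Pow(Add(-134, -105), Rational(1, 2)) = Pow(-239, Rational(1, 2)) = Mul(I, Pow(239, Rational(1, 2))) ≈ Mul(15.460, I))
Add(Add(-1647, n), Function('J')(g)) = Add(Add(-1647, Mul(I, Pow(239, Rational(1, 2)))), Pow(-22, 2)) = Add(Add(-1647, Mul(I, Pow(239, Rational(1, 2)))), 484) = Add(-1163, Mul(I, Pow(239, Rational(1, 2))))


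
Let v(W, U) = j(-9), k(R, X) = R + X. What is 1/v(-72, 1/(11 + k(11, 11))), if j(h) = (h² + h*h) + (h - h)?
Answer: 1/162 ≈ 0.0061728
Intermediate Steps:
j(h) = 2*h² (j(h) = (h² + h²) + 0 = 2*h² + 0 = 2*h²)
v(W, U) = 162 (v(W, U) = 2*(-9)² = 2*81 = 162)
1/v(-72, 1/(11 + k(11, 11))) = 1/162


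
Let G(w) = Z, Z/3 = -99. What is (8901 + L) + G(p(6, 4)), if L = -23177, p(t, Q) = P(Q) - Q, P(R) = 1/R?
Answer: -14573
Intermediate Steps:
P(R) = 1/R
Z = -297 (Z = 3*(-99) = -297)
p(t, Q) = 1/Q - Q
G(w) = -297
(8901 + L) + G(p(6, 4)) = (8901 - 23177) - 297 = -14276 - 297 = -14573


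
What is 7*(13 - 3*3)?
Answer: 28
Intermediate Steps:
7*(13 - 3*3) = 7*(13 - 9) = 7*4 = 28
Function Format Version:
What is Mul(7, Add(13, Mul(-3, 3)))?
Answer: 28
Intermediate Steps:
Mul(7, Add(13, Mul(-3, 3))) = Mul(7, Add(13, -9)) = Mul(7, 4) = 28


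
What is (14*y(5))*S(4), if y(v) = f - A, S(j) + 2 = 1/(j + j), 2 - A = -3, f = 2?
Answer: 315/4 ≈ 78.750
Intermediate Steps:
A = 5 (A = 2 - 1*(-3) = 2 + 3 = 5)
S(j) = -2 + 1/(2*j) (S(j) = -2 + 1/(j + j) = -2 + 1/(2*j))
y(v) = -3 (y(v) = 2 - 1*5 = 2 - 5 = -3)
(14*y(5))*S(4) = (14*(-3))*(-2 + (½)/4) = -42*(-2 + (½)*(¼)) = -42*(-2 + ⅛) = -42*(-15/8) = 315/4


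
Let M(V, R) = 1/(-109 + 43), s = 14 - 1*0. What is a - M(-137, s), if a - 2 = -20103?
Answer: -1326665/66 ≈ -20101.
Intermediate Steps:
a = -20101 (a = 2 - 20103 = -20101)
s = 14 (s = 14 + 0 = 14)
M(V, R) = -1/66 (M(V, R) = 1/(-66) = -1/66)
a - M(-137, s) = -20101 - 1*(-1/66) = -20101 + 1/66 = -1326665/66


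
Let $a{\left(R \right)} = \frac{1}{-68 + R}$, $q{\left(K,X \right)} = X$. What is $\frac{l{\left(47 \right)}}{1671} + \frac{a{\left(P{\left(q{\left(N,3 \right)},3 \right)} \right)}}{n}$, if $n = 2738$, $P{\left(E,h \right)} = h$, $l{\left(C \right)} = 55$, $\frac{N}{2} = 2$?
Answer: $\frac{9786679}{297387870} \approx 0.032909$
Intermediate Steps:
$N = 4$ ($N = 2 \cdot 2 = 4$)
$\frac{l{\left(47 \right)}}{1671} + \frac{a{\left(P{\left(q{\left(N,3 \right)},3 \right)} \right)}}{n} = \frac{55}{1671} + \frac{1}{\left(-68 + 3\right) 2738} = 55 \cdot \frac{1}{1671} + \frac{1}{-65} \cdot \frac{1}{2738} = \frac{55}{1671} - \frac{1}{177970} = \frac{9786679}{297387870}$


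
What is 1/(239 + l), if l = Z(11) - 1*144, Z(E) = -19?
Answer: 1/76 ≈ 0.013158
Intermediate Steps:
l = -163 (l = -19 - 1*144 = -19 - 144 = -163)
1/(239 + l) = 1/(239 - 163) = 1/76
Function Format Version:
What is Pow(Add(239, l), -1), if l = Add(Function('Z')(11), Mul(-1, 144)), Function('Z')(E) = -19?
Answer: Rational(1, 76) ≈ 0.013158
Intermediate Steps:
l = -163 (l = Add(-19, Mul(-1, 144)) = Add(-19, -144) = -163)
Pow(Add(239, l), -1) = Pow(Add(239, -163), -1) = Pow(76, -1) = Rational(1, 76)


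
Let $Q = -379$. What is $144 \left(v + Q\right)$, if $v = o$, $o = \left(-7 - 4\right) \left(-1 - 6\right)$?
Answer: $-43488$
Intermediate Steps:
$o = 77$ ($o = - 11 \left(-1 - 6\right) = \left(-11\right) \left(-7\right) = 77$)
$v = 77$
$144 \left(v + Q\right) = 144 \left(77 - 379\right) = 144 \left(-302\right) = -43488$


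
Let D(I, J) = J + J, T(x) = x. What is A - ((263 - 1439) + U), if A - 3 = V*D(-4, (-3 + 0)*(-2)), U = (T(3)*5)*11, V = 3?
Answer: 1050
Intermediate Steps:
D(I, J) = 2*J
U = 165 (U = (3*5)*11 = 15*11 = 165)
A = 39 (A = 3 + 3*(2*((-3 + 0)*(-2))) = 3 + 3*(2*(-3*(-2))) = 3 + 3*(2*6) = 3 + 3*12 = 3 + 36 = 39)
A - ((263 - 1439) + U) = 39 - ((263 - 1439) + 165) = 39 - (-1176 + 165) = 39 - 1*(-1011) = 39 + 1011 = 1050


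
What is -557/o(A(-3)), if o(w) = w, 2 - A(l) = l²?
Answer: 557/7 ≈ 79.571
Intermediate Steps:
A(l) = 2 - l²
-557/o(A(-3)) = -557/(2 - 1*(-3)²) = -557/(2 - 1*9) = -557/(2 - 9) = -557/(-7) = -557*(-⅐) = 557/7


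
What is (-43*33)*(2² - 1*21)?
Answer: 24123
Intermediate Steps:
(-43*33)*(2² - 1*21) = -1419*(4 - 21) = -1419*(-17) = 24123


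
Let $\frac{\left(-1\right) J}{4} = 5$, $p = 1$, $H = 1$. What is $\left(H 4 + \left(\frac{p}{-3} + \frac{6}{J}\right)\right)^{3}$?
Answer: $\frac{1030301}{27000} \approx 38.159$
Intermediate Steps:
$J = -20$ ($J = \left(-4\right) 5 = -20$)
$\left(H 4 + \left(\frac{p}{-3} + \frac{6}{J}\right)\right)^{3} = \left(1 \cdot 4 + \left(1 \frac{1}{-3} + \frac{6}{-20}\right)\right)^{3} = \left(4 + \left(1 \left(- \frac{1}{3}\right) + 6 \left(- \frac{1}{20}\right)\right)\right)^{3} = \left(4 - \frac{19}{30}\right)^{3} = \left(\frac{101}{30}\right)^{3} = \frac{1030301}{27000}$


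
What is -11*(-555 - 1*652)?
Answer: 13277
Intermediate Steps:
-11*(-555 - 1*652) = -11*(-555 - 652) = -11*(-1207) = 13277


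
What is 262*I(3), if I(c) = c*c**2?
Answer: 7074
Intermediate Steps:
I(c) = c**3
262*I(3) = 262*3**3 = 262*27 = 7074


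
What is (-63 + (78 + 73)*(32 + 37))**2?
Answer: 107246736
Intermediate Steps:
(-63 + (78 + 73)*(32 + 37))**2 = (-63 + 151*69)**2 = (-63 + 10419)**2 = 10356**2 = 107246736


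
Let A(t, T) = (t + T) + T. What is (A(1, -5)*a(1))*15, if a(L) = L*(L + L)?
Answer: -270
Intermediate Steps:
A(t, T) = t + 2*T (A(t, T) = (T + t) + T = t + 2*T)
a(L) = 2*L² (a(L) = L*(2*L) = 2*L²)
(A(1, -5)*a(1))*15 = ((1 + 2*(-5))*(2*1²))*15 = ((1 - 10)*(2*1))*15 = -9*2*15 = -18*15 = -270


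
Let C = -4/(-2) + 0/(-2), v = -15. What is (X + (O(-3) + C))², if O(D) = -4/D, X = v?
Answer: 1225/9 ≈ 136.11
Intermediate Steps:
C = 2 (C = -4*(-½) + 0*(-½) = 2 + 0 = 2)
X = -15
(X + (O(-3) + C))² = (-15 + (-4/(-3) + 2))² = (-15 + (-4*(-⅓) + 2))² = (-15 + (4/3 + 2))² = (-15 + 10/3)² = (-35/3)² = 1225/9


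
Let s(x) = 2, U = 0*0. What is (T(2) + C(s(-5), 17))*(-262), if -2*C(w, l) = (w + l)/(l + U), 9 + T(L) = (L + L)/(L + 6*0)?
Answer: 33667/17 ≈ 1980.4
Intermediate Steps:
U = 0
T(L) = -7 (T(L) = -9 + (L + L)/(L + 6*0) = -9 + (2*L)/(L + 0) = -9 + (2*L)/L = -9 + 2 = -7)
C(w, l) = -(l + w)/(2*l) (C(w, l) = -(w + l)/(2*(l + 0)) = -(l + w)/(2*l))
(T(2) + C(s(-5), 17))*(-262) = (-7 + (1/2)*(-1*17 - 1*2)/17)*(-262) = (-7 + (1/2)*(1/17)*(-17 - 2))*(-262) = (-7 + (1/2)*(1/17)*(-19))*(-262) = (-7 - 19/34)*(-262) = -257/34*(-262) = 33667/17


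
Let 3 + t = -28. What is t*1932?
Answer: -59892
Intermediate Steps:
t = -31 (t = -3 - 28 = -31)
t*1932 = -31*1932 = -59892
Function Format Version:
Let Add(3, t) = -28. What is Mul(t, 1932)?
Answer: -59892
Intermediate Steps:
t = -31 (t = Add(-3, -28) = -31)
Mul(t, 1932) = Mul(-31, 1932) = -59892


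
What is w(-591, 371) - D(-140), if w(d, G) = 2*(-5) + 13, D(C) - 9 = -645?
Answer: 639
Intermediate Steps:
D(C) = -636 (D(C) = 9 - 645 = -636)
w(d, G) = 3 (w(d, G) = -10 + 13 = 3)
w(-591, 371) - D(-140) = 3 - 1*(-636) = 3 + 636 = 639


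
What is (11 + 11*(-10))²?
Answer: 9801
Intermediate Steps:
(11 + 11*(-10))² = (11 - 110)² = (-99)² = 9801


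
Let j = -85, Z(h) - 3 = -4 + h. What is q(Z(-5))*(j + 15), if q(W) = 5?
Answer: -350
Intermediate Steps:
Z(h) = -1 + h (Z(h) = 3 + (-4 + h) = -1 + h)
q(Z(-5))*(j + 15) = 5*(-85 + 15) = 5*(-70) = -350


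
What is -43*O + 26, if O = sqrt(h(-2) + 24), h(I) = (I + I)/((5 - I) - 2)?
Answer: 26 - 86*sqrt(145)/5 ≈ -181.12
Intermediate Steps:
h(I) = 2*I/(3 - I) (h(I) = (2*I)/(3 - I) = 2*I/(3 - I))
O = 2*sqrt(145)/5 (O = sqrt(-2*(-2)/(-3 - 2) + 24) = sqrt(-2*(-2)/(-5) + 24) = sqrt(-2*(-2)*(-1/5) + 24) = sqrt(-4/5 + 24) = sqrt(116/5) = 2*sqrt(145)/5 ≈ 4.8166)
-43*O + 26 = -86*sqrt(145)/5 + 26 = 26 - 86*sqrt(145)/5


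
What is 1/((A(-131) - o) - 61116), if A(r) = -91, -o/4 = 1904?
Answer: -1/53591 ≈ -1.8660e-5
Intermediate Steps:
o = -7616 (o = -4*1904 = -7616)
1/((A(-131) - o) - 61116) = 1/((-91 - 1*(-7616)) - 61116) = 1/((-91 + 7616) - 61116) = 1/(7525 - 61116) = 1/(-53591) = -1/53591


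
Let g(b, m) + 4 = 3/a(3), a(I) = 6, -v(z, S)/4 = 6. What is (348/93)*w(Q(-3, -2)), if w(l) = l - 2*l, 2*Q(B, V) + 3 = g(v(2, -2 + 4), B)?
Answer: 377/31 ≈ 12.161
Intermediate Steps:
v(z, S) = -24 (v(z, S) = -4*6 = -24)
g(b, m) = -7/2 (g(b, m) = -4 + 3/6 = -4 + 3*(1/6) = -4 + 1/2 = -7/2)
Q(B, V) = -13/4 (Q(B, V) = -3/2 + (1/2)*(-7/2) = -3/2 - 7/4 = -13/4)
w(l) = -l
(348/93)*w(Q(-3, -2)) = (348/93)*(-1*(-13/4)) = (348*(1/93))*(13/4) = (116/31)*(13/4) = 377/31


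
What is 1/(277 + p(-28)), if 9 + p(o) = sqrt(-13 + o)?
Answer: 268/71865 - I*sqrt(41)/71865 ≈ 0.0037292 - 8.9099e-5*I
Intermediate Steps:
p(o) = -9 + sqrt(-13 + o)
1/(277 + p(-28)) = 1/(277 + (-9 + sqrt(-13 - 28))) = 1/(277 + (-9 + sqrt(-41))) = 1/(277 + (-9 + I*sqrt(41))) = 1/(268 + I*sqrt(41))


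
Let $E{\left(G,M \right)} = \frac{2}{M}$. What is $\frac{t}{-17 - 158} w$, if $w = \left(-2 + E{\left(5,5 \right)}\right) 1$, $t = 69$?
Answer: $\frac{552}{875} \approx 0.63086$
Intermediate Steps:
$w = - \frac{8}{5}$ ($w = \left(-2 + \frac{2}{5}\right) 1 = \left(- \frac{8}{5}\right) 1 = - \frac{8}{5} \approx -1.6$)
$\frac{t}{-17 - 158} w = \frac{1}{-17 - 158} \cdot 69 \left(- \frac{8}{5}\right) = \frac{1}{-175} \cdot 69 \left(- \frac{8}{5}\right) = \left(- \frac{1}{175}\right) 69 \left(- \frac{8}{5}\right) = \left(- \frac{69}{175}\right) \left(- \frac{8}{5}\right) = \frac{552}{875}$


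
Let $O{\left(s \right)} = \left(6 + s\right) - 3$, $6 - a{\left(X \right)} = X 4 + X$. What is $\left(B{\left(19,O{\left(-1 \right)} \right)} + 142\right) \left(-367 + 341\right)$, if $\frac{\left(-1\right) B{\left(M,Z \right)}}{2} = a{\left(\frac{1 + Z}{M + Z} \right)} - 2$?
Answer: $- \frac{24648}{7} \approx -3521.1$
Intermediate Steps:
$a{\left(X \right)} = 6 - 5 X$ ($a{\left(X \right)} = 6 - \left(X 4 + X\right) = 6 - \left(4 X + X\right) = 6 - 5 X$)
$O{\left(s \right)} = 3 + s$
$B{\left(M,Z \right)} = -8 + \frac{10 \left(1 + Z\right)}{M + Z}$ ($B{\left(M,Z \right)} = - 2 \left(\left(6 - 5 \frac{1 + Z}{M + Z}\right) - 2\right) = - 2 \left(\left(6 - \frac{5 \left(1 + Z\right)}{M + Z}\right) - 2\right) = - 2 \left(4 - \frac{5 \left(1 + Z\right)}{M + Z}\right) = -8 + \frac{10 \left(1 + Z\right)}{M + Z}$)
$\left(B{\left(19,O{\left(-1 \right)} \right)} + 142\right) \left(-367 + 341\right) = \left(\frac{2 \left(5 + \left(3 - 1\right) - 76\right)}{19 + \left(3 - 1\right)} + 142\right) \left(-367 + 341\right) = \left(\frac{2 \left(5 + 2 - 76\right)}{19 + 2} + 142\right) \left(-26\right) = \left(2 \cdot \frac{1}{21} \left(-69\right) + 142\right) \left(-26\right) = \left(- \frac{46}{7} + 142\right) \left(-26\right) = \frac{948}{7} \left(-26\right) = - \frac{24648}{7}$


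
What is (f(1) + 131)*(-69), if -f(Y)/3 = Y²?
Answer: -8832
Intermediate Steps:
f(Y) = -3*Y²
(f(1) + 131)*(-69) = (-3*1² + 131)*(-69) = (-3*1 + 131)*(-69) = (-3 + 131)*(-69) = 128*(-69) = -8832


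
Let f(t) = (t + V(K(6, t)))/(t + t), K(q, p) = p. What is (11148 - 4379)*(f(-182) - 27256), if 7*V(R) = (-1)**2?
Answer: -67155263505/364 ≈ -1.8449e+8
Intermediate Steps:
V(R) = 1/7 (V(R) = (1/7)*(-1)**2 = (1/7)*1 = 1/7)
f(t) = (1/7 + t)/(2*t) (f(t) = (t + 1/7)/(t + t) = (1/7 + t)/((2*t)) = (1/7 + t)*(1/(2*t)) = (1/7 + t)/(2*t))
(11148 - 4379)*(f(-182) - 27256) = (11148 - 4379)*((1/14)*(1 + 7*(-182))/(-182) - 27256) = 6769*((1/14)*(-1/182)*(1 - 1274) - 27256) = 6769*((1/14)*(-1/182)*(-1273) - 27256) = 6769*(1273/2548 - 27256) = 6769*(-69447015/2548) = -67155263505/364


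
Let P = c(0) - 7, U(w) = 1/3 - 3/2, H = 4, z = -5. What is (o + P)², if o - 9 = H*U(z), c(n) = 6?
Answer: 100/9 ≈ 11.111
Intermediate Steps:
U(w) = -7/6 (U(w) = 1*(⅓) - 3*½ = ⅓ - 3/2 = -7/6)
o = 13/3 (o = 9 + 4*(-7/6) = 9 - 14/3 = 13/3 ≈ 4.3333)
P = -1 (P = 6 - 7 = -1)
(o + P)² = (13/3 - 1)² = (10/3)² = 100/9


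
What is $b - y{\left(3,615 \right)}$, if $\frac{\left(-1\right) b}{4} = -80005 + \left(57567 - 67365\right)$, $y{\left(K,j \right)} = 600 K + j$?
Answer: $356797$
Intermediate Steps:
$y{\left(K,j \right)} = j + 600 K$
$b = 359212$ ($b = - 4 \left(-80005 + \left(57567 - 67365\right)\right) = - 4 \left(-80005 - 9798\right) = \left(-4\right) \left(-89803\right) = 359212$)
$b - y{\left(3,615 \right)} = 359212 - \left(615 + 600 \cdot 3\right) = 359212 - \left(615 + 1800\right) = 359212 - 2415 = 356797$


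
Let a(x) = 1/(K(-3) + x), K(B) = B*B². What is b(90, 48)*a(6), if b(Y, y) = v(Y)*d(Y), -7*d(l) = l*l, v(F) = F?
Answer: 243000/49 ≈ 4959.2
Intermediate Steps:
d(l) = -l²/7 (d(l) = -l*l/7 = -l²/7)
K(B) = B³
b(Y, y) = -Y³/7 (b(Y, y) = Y*(-Y²/7) = -Y³/7)
a(x) = 1/(-27 + x) (a(x) = 1/((-3)³ + x) = 1/(-27 + x))
b(90, 48)*a(6) = (-⅐*90³)/(-27 + 6) = -⅐*729000/(-21) = -729000/7*(-1/21) = 243000/49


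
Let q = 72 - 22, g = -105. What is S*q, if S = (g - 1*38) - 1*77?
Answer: -11000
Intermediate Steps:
q = 50
S = -220 (S = (-105 - 1*38) - 1*77 = (-105 - 38) - 77 = -143 - 77 = -220)
S*q = -220*50 = -11000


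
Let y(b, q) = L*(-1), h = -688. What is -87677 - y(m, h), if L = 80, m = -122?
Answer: -87597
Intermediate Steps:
y(b, q) = -80 (y(b, q) = 80*(-1) = -80)
-87677 - y(m, h) = -87677 - 1*(-80) = -87677 + 80 = -87597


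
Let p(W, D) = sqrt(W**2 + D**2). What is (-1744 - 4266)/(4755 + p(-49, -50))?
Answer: -14288775/11302562 + 39065*sqrt(29)/11302562 ≈ -1.2456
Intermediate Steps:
p(W, D) = sqrt(D**2 + W**2)
(-1744 - 4266)/(4755 + p(-49, -50)) = (-1744 - 4266)/(4755 + sqrt((-50)**2 + (-49)**2)) = -6010/(4755 + sqrt(2500 + 2401)) = -6010/(4755 + sqrt(4901)) = -6010/(4755 + 13*sqrt(29))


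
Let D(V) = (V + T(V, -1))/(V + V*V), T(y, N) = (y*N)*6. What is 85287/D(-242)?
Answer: 20554167/5 ≈ 4.1108e+6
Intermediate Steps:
T(y, N) = 6*N*y (T(y, N) = (N*y)*6 = 6*N*y)
D(V) = -5*V/(V + V²) (D(V) = (V + 6*(-1)*V)/(V + V*V) = (V - 6*V)/(V + V²) = (-5*V)/(V + V²) = -5*V/(V + V²))
85287/D(-242) = 85287/((-5/(1 - 242))) = 85287/((-5/(-241))) = 85287/((-5*(-1/241))) = 85287/(5/241) = 85287*(241/5) = 20554167/5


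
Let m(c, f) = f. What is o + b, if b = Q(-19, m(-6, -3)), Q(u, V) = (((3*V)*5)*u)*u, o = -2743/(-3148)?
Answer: -51136517/3148 ≈ -16244.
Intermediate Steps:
o = 2743/3148 (o = -2743*(-1/3148) = 2743/3148 ≈ 0.87135)
Q(u, V) = 15*V*u² (Q(u, V) = ((15*V)*u)*u = (15*V*u)*u = 15*V*u²)
b = -16245 (b = 15*(-3)*(-19)² = 15*(-3)*361 = -16245)
o + b = 2743/3148 - 16245 = -51136517/3148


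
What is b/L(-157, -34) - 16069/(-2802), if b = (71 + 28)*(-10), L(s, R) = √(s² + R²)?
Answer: 16069/2802 - 198*√25805/5161 ≈ -0.42804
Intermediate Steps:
L(s, R) = √(R² + s²)
b = -990 (b = 99*(-10) = -990)
b/L(-157, -34) - 16069/(-2802) = -990/√((-34)² + (-157)²) - 16069/(-2802) = -990/√(1156 + 24649) - 16069*(-1/2802) = -990*√25805/25805 + 16069/2802 = -198*√25805/5161 + 16069/2802 = 16069/2802 - 198*√25805/5161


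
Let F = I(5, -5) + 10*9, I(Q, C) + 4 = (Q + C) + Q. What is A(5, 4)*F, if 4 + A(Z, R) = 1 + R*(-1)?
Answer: -637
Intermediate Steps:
A(Z, R) = -3 - R (A(Z, R) = -4 + (1 + R*(-1)) = -4 + (1 - R) = -3 - R)
I(Q, C) = -4 + C + 2*Q (I(Q, C) = -4 + ((Q + C) + Q) = -4 + ((C + Q) + Q) = -4 + (C + 2*Q) = -4 + C + 2*Q)
F = 91 (F = (-4 - 5 + 2*5) + 10*9 = (-4 - 5 + 10) + 90 = 1 + 90 = 91)
A(5, 4)*F = (-3 - 1*4)*91 = (-3 - 4)*91 = -7*91 = -637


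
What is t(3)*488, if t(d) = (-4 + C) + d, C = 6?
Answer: 2440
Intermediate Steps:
t(d) = 2 + d (t(d) = (-4 + 6) + d = 2 + d)
t(3)*488 = (2 + 3)*488 = 5*488 = 2440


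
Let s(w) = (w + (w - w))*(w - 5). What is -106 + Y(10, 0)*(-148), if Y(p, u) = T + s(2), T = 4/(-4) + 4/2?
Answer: 634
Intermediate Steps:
T = 1 (T = 4*(-¼) + 4*(½) = -1 + 2 = 1)
s(w) = w*(-5 + w) (s(w) = (w + 0)*(-5 + w) = w*(-5 + w))
Y(p, u) = -5 (Y(p, u) = 1 + 2*(-5 + 2) = 1 + 2*(-3) = 1 - 6 = -5)
-106 + Y(10, 0)*(-148) = -106 - 5*(-148) = -106 + 740 = 634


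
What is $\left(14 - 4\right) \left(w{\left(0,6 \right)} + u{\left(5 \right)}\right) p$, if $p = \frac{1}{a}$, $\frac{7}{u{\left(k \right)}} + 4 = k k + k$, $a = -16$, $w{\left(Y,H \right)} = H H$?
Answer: $- \frac{4715}{208} \approx -22.668$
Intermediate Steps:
$w{\left(Y,H \right)} = H^{2}$
$u{\left(k \right)} = \frac{7}{-4 + k + k^{2}}$ ($u{\left(k \right)} = \frac{7}{-4 + \left(k k + k\right)} = \frac{7}{-4 + \left(k^{2} + k\right)} = \frac{7}{-4 + \left(k + k^{2}\right)} = \frac{7}{-4 + k + k^{2}}$)
$p = - \frac{1}{16}$ ($p = \frac{1}{-16} = - \frac{1}{16} \approx -0.0625$)
$\left(14 - 4\right) \left(w{\left(0,6 \right)} + u{\left(5 \right)}\right) p = \left(14 - 4\right) \left(6^{2} + \frac{7}{-4 + 5 + 5^{2}}\right) \left(- \frac{1}{16}\right) = 10 \left(36 + \frac{7}{-4 + 5 + 25}\right) \left(- \frac{1}{16}\right) = 10 \left(36 + \frac{7}{26}\right) \left(- \frac{1}{16}\right) = 10 \cdot \frac{943}{26} \left(- \frac{1}{16}\right) = \frac{4715}{13} \left(- \frac{1}{16}\right) = - \frac{4715}{208}$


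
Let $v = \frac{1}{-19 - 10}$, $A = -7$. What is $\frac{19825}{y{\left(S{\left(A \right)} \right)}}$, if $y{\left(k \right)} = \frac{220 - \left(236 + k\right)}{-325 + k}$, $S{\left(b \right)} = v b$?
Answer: $\frac{186711850}{471} \approx 3.9642 \cdot 10^{5}$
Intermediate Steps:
$v = - \frac{1}{29}$ ($v = \frac{1}{-29} = - \frac{1}{29} \approx -0.034483$)
$S{\left(b \right)} = - \frac{b}{29}$
$y{\left(k \right)} = \frac{-16 - k}{-325 + k}$
$\frac{19825}{y{\left(S{\left(A \right)} \right)}} = \frac{19825}{\frac{1}{-325 - - \frac{7}{29}} \left(-16 - \left(- \frac{1}{29}\right) \left(-7\right)\right)} = \frac{19825}{\frac{1}{-325 + \frac{7}{29}} \left(-16 - \frac{7}{29}\right)} = \frac{19825}{\frac{1}{- \frac{9418}{29}} \left(-16 - \frac{7}{29}\right)} = \frac{19825}{\left(- \frac{29}{9418}\right) \left(- \frac{471}{29}\right)} = \frac{19825}{\frac{471}{9418}} = 19825 \cdot \frac{9418}{471} = \frac{186711850}{471}$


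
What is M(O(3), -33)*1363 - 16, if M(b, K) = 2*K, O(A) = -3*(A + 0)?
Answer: -89974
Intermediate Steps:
O(A) = -3*A
M(O(3), -33)*1363 - 16 = (2*(-33))*1363 - 16 = -66*1363 - 16 = -89958 - 16 = -89974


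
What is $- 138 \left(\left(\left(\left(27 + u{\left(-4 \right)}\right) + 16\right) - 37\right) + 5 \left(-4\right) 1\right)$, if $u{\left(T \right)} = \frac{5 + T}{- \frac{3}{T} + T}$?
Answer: $\frac{25668}{13} \approx 1974.5$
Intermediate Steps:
$u{\left(T \right)} = \frac{5 + T}{T - \frac{3}{T}}$
$- 138 \left(\left(\left(\left(27 + u{\left(-4 \right)}\right) + 16\right) - 37\right) + 5 \left(-4\right) 1\right) = - 138 \left(\left(\left(\left(27 - \frac{4 \left(5 - 4\right)}{-3 + \left(-4\right)^{2}}\right) + 16\right) - 37\right) + 5 \left(-4\right) 1\right) = - 138 \left(\left(\left(\left(27 - 4 \frac{1}{-3 + 16} \cdot 1\right) + 16\right) - 37\right) - 20\right) = - 138 \left(\left(\left(\left(27 - 4 \cdot \frac{1}{13} \cdot 1\right) + 16\right) - 37\right) - 20\right) = - 138 \left(\left(\left(\left(27 - \frac{4}{13} \cdot 1\right) + 16\right) - 37\right) - 20\right) = - 138 \left(\left(\left(\left(27 - \frac{4}{13}\right) + 16\right) - 37\right) - 20\right) = - 138 \left(\left(\left(\frac{347}{13} + 16\right) - 37\right) - 20\right) = - 138 \left(\left(\frac{555}{13} - 37\right) - 20\right) = - 138 \left(\frac{74}{13} - 20\right) = \left(-138\right) \left(- \frac{186}{13}\right) = \frac{25668}{13}$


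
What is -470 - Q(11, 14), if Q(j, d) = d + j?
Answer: -495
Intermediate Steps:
-470 - Q(11, 14) = -470 - (14 + 11) = -470 - 1*25 = -470 - 25 = -495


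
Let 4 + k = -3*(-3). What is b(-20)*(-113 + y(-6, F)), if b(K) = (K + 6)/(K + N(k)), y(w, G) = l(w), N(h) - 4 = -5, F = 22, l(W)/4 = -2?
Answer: -242/3 ≈ -80.667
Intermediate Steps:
l(W) = -8 (l(W) = 4*(-2) = -8)
k = 5 (k = -4 - 3*(-3) = -4 + 9 = 5)
N(h) = -1 (N(h) = 4 - 5 = -1)
y(w, G) = -8
b(K) = (6 + K)/(-1 + K) (b(K) = (K + 6)/(K - 1) = (6 + K)/(-1 + K))
b(-20)*(-113 + y(-6, F)) = ((6 - 20)/(-1 - 20))*(-113 - 8) = (-14/(-21))*(-121) = -1/21*(-14)*(-121) = (2/3)*(-121) = -242/3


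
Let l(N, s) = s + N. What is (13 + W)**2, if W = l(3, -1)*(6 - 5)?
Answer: 225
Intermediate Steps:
l(N, s) = N + s
W = 2 (W = (3 - 1)*(6 - 5) = 2*1 = 2)
(13 + W)**2 = (13 + 2)**2 = 15**2 = 225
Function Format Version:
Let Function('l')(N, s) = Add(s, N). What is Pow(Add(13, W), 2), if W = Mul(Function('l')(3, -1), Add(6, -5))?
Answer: 225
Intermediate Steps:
Function('l')(N, s) = Add(N, s)
W = 2 (W = Mul(Add(3, -1), Add(6, -5)) = Mul(2, 1) = 2)
Pow(Add(13, W), 2) = Pow(Add(13, 2), 2) = Pow(15, 2) = 225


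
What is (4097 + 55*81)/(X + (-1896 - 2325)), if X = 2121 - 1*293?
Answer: -8552/2393 ≈ -3.5738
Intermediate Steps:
X = 1828 (X = 2121 - 293 = 1828)
(4097 + 55*81)/(X + (-1896 - 2325)) = (4097 + 55*81)/(1828 + (-1896 - 2325)) = (4097 + 4455)/(1828 - 4221) = 8552/(-2393) = 8552*(-1/2393) = -8552/2393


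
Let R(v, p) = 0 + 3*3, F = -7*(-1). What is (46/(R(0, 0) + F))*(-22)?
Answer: -253/4 ≈ -63.250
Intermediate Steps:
F = 7
R(v, p) = 9 (R(v, p) = 0 + 9 = 9)
(46/(R(0, 0) + F))*(-22) = (46/(9 + 7))*(-22) = (46/16)*(-22) = (46*(1/16))*(-22) = (23/8)*(-22) = -253/4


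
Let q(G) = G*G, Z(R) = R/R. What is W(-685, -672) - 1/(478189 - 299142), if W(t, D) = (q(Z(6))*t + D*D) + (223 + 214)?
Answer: 80810356791/179047 ≈ 4.5134e+5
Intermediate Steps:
Z(R) = 1
q(G) = G²
W(t, D) = 437 + t + D² (W(t, D) = (1²*t + D*D) + (223 + 214) = (1*t + D²) + 437 = (t + D²) + 437 = 437 + t + D²)
W(-685, -672) - 1/(478189 - 299142) = (437 - 685 + (-672)²) - 1/(478189 - 299142) = (437 - 685 + 451584) - 1/179047 = 451336 - 1*1/179047 = 451336 - 1/179047 = 80810356791/179047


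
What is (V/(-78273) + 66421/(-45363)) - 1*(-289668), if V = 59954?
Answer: 342838566092299/1183566033 ≈ 2.8967e+5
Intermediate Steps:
(V/(-78273) + 66421/(-45363)) - 1*(-289668) = (59954/(-78273) + 66421/(-45363)) - 1*(-289668) = (59954*(-1/78273) + 66421*(-1/45363)) + 289668 = (-59954/78273 - 66421/45363) + 289668 = -2639554745/1183566033 + 289668 = 342838566092299/1183566033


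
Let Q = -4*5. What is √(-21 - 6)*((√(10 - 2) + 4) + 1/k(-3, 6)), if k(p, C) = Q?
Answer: I*√3*(237/20 + 6*√2) ≈ 35.222*I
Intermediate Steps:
Q = -20
k(p, C) = -20
√(-21 - 6)*((√(10 - 2) + 4) + 1/k(-3, 6)) = √(-21 - 6)*((√(10 - 2) + 4) + 1/(-20)) = √(-27)*((√8 + 4) - 1/20) = (3*I*√3)*((2*√2 + 4) - 1/20) = (3*I*√3)*((4 + 2*√2) - 1/20) = (3*I*√3)*(79/20 + 2*√2) = 3*I*√3*(79/20 + 2*√2)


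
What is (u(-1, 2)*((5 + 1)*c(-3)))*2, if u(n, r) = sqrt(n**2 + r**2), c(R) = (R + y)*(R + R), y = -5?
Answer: 576*sqrt(5) ≈ 1288.0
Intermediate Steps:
c(R) = 2*R*(-5 + R) (c(R) = (R - 5)*(R + R) = (-5 + R)*(2*R) = 2*R*(-5 + R))
(u(-1, 2)*((5 + 1)*c(-3)))*2 = (sqrt((-1)**2 + 2**2)*((5 + 1)*(2*(-3)*(-5 - 3))))*2 = (sqrt(1 + 4)*(6*(2*(-3)*(-8))))*2 = (sqrt(5)*(6*48))*2 = (sqrt(5)*288)*2 = (288*sqrt(5))*2 = 576*sqrt(5)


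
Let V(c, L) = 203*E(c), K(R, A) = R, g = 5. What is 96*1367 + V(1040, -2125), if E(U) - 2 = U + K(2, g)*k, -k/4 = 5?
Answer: 334638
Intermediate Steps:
k = -20 (k = -4*5 = -20)
E(U) = -38 + U (E(U) = 2 + (U + 2*(-20)) = 2 + (U - 40) = 2 + (-40 + U) = -38 + U)
V(c, L) = -7714 + 203*c (V(c, L) = 203*(-38 + c) = -7714 + 203*c)
96*1367 + V(1040, -2125) = 96*1367 + (-7714 + 203*1040) = 131232 + (-7714 + 211120) = 131232 + 203406 = 334638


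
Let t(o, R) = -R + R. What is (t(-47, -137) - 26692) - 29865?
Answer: -56557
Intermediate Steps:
t(o, R) = 0
(t(-47, -137) - 26692) - 29865 = (0 - 26692) - 29865 = -26692 - 29865 = -56557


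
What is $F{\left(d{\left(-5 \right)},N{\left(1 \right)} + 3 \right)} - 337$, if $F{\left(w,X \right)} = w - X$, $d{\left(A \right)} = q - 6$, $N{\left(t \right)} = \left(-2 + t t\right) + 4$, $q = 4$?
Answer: $-345$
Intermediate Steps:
$N{\left(t \right)} = 2 + t^{2}$ ($N{\left(t \right)} = \left(-2 + t^{2}\right) + 4 = 2 + t^{2}$)
$d{\left(A \right)} = -2$ ($d{\left(A \right)} = 4 - 6 = -2$)
$F{\left(d{\left(-5 \right)},N{\left(1 \right)} + 3 \right)} - 337 = \left(-2 - \left(\left(2 + 1^{2}\right) + 3\right)\right) - 337 = \left(-2 - \left(\left(2 + 1\right) + 3\right)\right) - 337 = \left(-2 - \left(3 + 3\right)\right) - 337 = \left(-2 - 6\right) - 337 = -8 - 337 = -345$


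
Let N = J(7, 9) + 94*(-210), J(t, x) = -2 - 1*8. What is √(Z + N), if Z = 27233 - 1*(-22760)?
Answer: √30243 ≈ 173.91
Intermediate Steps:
J(t, x) = -10 (J(t, x) = -2 - 8 = -10)
Z = 49993 (Z = 27233 + 22760 = 49993)
N = -19750 (N = -10 + 94*(-210) = -10 - 19740 = -19750)
√(Z + N) = √(49993 - 19750) = √30243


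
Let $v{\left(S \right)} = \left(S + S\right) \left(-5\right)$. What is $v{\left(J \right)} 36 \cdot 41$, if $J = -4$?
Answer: $59040$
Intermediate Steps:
$v{\left(S \right)} = - 10 S$ ($v{\left(S \right)} = 2 S \left(-5\right) = - 10 S$)
$v{\left(J \right)} 36 \cdot 41 = \left(-10\right) \left(-4\right) 36 \cdot 41 = 40 \cdot 36 \cdot 41 = 1440 \cdot 41 = 59040$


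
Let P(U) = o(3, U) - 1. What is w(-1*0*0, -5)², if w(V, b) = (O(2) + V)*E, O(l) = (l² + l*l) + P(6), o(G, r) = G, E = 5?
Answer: 2500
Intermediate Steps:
P(U) = 2 (P(U) = 3 - 1 = 2)
O(l) = 2 + 2*l² (O(l) = (l² + l*l) + 2 = (l² + l²) + 2 = 2*l² + 2 = 2 + 2*l²)
w(V, b) = 50 + 5*V (w(V, b) = ((2 + 2*2²) + V)*5 = ((2 + 2*4) + V)*5 = ((2 + 8) + V)*5 = (10 + V)*5 = 50 + 5*V)
w(-1*0*0, -5)² = (50 + 5*(-1*0*0))² = (50 + 5*(0*0))² = (50 + 5*0)² = (50 + 0)² = 50² = 2500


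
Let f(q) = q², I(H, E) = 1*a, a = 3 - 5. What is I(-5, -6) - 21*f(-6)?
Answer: -758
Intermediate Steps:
a = -2
I(H, E) = -2 (I(H, E) = 1*(-2) = -2)
I(-5, -6) - 21*f(-6) = -2 - 21*(-6)² = -2 - 21*36 = -2 - 756 = -758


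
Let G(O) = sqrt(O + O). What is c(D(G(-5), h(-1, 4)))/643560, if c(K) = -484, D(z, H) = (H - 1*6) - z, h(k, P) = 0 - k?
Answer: -121/160890 ≈ -0.00075207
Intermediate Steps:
h(k, P) = -k
G(O) = sqrt(2)*sqrt(O) (G(O) = sqrt(2*O) = sqrt(2)*sqrt(O))
D(z, H) = -6 + H - z (D(z, H) = (H - 6) - z = (-6 + H) - z = -6 + H - z)
c(D(G(-5), h(-1, 4)))/643560 = -484/643560 = -484*1/643560 = -121/160890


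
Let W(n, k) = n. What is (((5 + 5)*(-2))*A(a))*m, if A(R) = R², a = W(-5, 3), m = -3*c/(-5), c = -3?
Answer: 900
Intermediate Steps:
m = -9/5 (m = -(-9)/(-5) = -(-9)*(-1)/5 = -3*⅗ = -9/5 ≈ -1.8000)
a = -5
(((5 + 5)*(-2))*A(a))*m = (((5 + 5)*(-2))*(-5)²)*(-9/5) = ((10*(-2))*25)*(-9/5) = -20*25*(-9/5) = -500*(-9/5) = 900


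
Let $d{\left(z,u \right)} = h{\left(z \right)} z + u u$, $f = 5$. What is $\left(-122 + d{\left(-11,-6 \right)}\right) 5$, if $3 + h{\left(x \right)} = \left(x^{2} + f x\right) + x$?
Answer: $-3290$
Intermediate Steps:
$h{\left(x \right)} = -3 + x^{2} + 6 x$ ($h{\left(x \right)} = -3 + \left(\left(x^{2} + 5 x\right) + x\right) = -3 + \left(x^{2} + 6 x\right) = -3 + x^{2} + 6 x$)
$d{\left(z,u \right)} = u^{2} + z \left(-3 + z^{2} + 6 z\right)$ ($d{\left(z,u \right)} = \left(-3 + z^{2} + 6 z\right) z + u u = z \left(-3 + z^{2} + 6 z\right) + u^{2} = u^{2} + z \left(-3 + z^{2} + 6 z\right)$)
$\left(-122 + d{\left(-11,-6 \right)}\right) 5 = \left(-122 + \left(\left(-6\right)^{2} - 11 \left(-3 + \left(-11\right)^{2} + 6 \left(-11\right)\right)\right)\right) 5 = \left(-122 + \left(36 - 11 \left(-3 + 121 - 66\right)\right)\right) 5 = \left(-122 + \left(36 - 572\right)\right) 5 = \left(-122 - 536\right) 5 = \left(-658\right) 5 = -3290$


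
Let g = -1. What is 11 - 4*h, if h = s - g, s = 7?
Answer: -21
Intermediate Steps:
h = 8 (h = 7 - 1*(-1) = 7 + 1 = 8)
11 - 4*h = 11 - 4*8 = 11 - 32 = -21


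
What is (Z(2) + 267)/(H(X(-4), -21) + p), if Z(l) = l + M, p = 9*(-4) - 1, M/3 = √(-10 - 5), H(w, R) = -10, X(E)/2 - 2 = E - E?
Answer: -269/47 - 3*I*√15/47 ≈ -5.7234 - 0.24721*I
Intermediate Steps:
X(E) = 4 (X(E) = 4 + 2*(E - E) = 4 + 2*0 = 4 + 0 = 4)
M = 3*I*√15 (M = 3*√(-10 - 5) = 3*√(-15) = 3*(I*√15) = 3*I*√15 ≈ 11.619*I)
p = -37 (p = -36 - 1 = -37)
Z(l) = l + 3*I*√15
(Z(2) + 267)/(H(X(-4), -21) + p) = ((2 + 3*I*√15) + 267)/(-10 - 37) = (269 + 3*I*√15)/(-47) = (269 + 3*I*√15)*(-1/47) = -269/47 - 3*I*√15/47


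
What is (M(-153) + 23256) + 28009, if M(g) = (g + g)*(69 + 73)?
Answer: 7813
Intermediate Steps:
M(g) = 284*g (M(g) = (2*g)*142 = 284*g)
(M(-153) + 23256) + 28009 = (284*(-153) + 23256) + 28009 = (-43452 + 23256) + 28009 = -20196 + 28009 = 7813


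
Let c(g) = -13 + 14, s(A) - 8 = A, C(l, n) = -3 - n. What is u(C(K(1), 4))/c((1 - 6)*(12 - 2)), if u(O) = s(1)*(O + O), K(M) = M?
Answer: -126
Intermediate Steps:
s(A) = 8 + A
u(O) = 18*O (u(O) = (8 + 1)*(O + O) = 9*(2*O) = 18*O)
c(g) = 1
u(C(K(1), 4))/c((1 - 6)*(12 - 2)) = (18*(-3 - 1*4))/1 = (18*(-3 - 4))*1 = (18*(-7))*1 = -126*1 = -126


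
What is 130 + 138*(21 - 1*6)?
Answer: 2200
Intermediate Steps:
130 + 138*(21 - 1*6) = 130 + 138*(21 - 6) = 130 + 138*15 = 130 + 2070 = 2200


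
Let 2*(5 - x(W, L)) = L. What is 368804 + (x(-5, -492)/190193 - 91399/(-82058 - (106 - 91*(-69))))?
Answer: 6203757817838396/16821239499 ≈ 3.6881e+5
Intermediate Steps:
x(W, L) = 5 - L/2
368804 + (x(-5, -492)/190193 - 91399/(-82058 - (106 - 91*(-69)))) = 368804 + ((5 - ½*(-492))/190193 - 91399/(-82058 - (106 - 91*(-69)))) = 368804 + ((5 + 246)*(1/190193) - 91399/(-82058 - (106 + 6279))) = 368804 + (251*(1/190193) - 91399/(-82058 - 1*6385)) = 368804 + (251/190193 - 91399/(-82058 - 6385)) = 368804 + (251/190193 - 91399/(-88443)) = 368804 + (251/190193 - 91399*(-1/88443)) = 368804 + (251/190193 + 91399/88443) = 368804 + 17405649200/16821239499 = 6203757817838396/16821239499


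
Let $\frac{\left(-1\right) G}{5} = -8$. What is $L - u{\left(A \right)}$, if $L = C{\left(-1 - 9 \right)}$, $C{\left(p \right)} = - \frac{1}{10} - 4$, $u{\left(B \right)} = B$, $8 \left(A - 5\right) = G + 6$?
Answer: $- \frac{297}{20} \approx -14.85$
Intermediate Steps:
$G = 40$ ($G = \left(-5\right) \left(-8\right) = 40$)
$A = \frac{43}{4}$ ($A = 5 + \frac{40 + 6}{8} = 5 + \frac{1}{8} \cdot 46 = 5 + \frac{23}{4} = \frac{43}{4} \approx 10.75$)
$C{\left(p \right)} = - \frac{41}{10}$ ($C{\left(p \right)} = \left(-1\right) \frac{1}{10} - 4 = - \frac{1}{10} - 4 = - \frac{41}{10}$)
$L = - \frac{41}{10} \approx -4.1$
$L - u{\left(A \right)} = - \frac{41}{10} - \frac{43}{4} = - \frac{297}{20}$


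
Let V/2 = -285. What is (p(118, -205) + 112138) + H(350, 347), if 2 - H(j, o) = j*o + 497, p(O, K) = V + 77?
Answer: -10300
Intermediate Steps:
V = -570 (V = 2*(-285) = -570)
p(O, K) = -493 (p(O, K) = -570 + 77 = -493)
H(j, o) = -495 - j*o (H(j, o) = 2 - (j*o + 497) = 2 - (497 + j*o) = 2 + (-497 - j*o) = -495 - j*o)
(p(118, -205) + 112138) + H(350, 347) = (-493 + 112138) + (-495 - 1*350*347) = 111645 + (-495 - 121450) = 111645 - 121945 = -10300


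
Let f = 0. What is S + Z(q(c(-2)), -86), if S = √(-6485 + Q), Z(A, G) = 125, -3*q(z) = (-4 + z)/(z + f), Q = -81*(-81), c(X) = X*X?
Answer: 125 + 2*√19 ≈ 133.72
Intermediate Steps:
c(X) = X²
Q = 6561
q(z) = -(-4 + z)/(3*z) (q(z) = -(-4 + z)/(3*(z + 0)) = -(-4 + z)/(3*z))
S = 2*√19 (S = √(-6485 + 6561) = √76 = 2*√19 ≈ 8.7178)
S + Z(q(c(-2)), -86) = 2*√19 + 125 = 125 + 2*√19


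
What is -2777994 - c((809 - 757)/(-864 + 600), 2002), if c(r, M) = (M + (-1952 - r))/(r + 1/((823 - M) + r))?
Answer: -2822481308507/1016107 ≈ -2.7777e+6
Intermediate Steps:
c(r, M) = (-1952 + M - r)/(r + 1/(823 + r - M))
-2777994 - c((809 - 757)/(-864 + 600), 2002) = -2777994 - (-1606496 - 1*2002² - ((809 - 757)/(-864 + 600))² - 2775*(809 - 757)/(-864 + 600) + 2775*2002 + 2*2002*((809 - 757)/(-864 + 600)))/(1 + ((809 - 757)/(-864 + 600))² + 823*((809 - 757)/(-864 + 600)) - 1*2002*(809 - 757)/(-864 + 600)) = -2777994 - (-1606496 - 1*4008004 - (52/(-264))² - 144300/(-264) + 5555550 + 2*2002*(52/(-264)))/(1 + (52/(-264))² + 823*(52/(-264)) - 1*2002*52/(-264)) = -2777994 - (-1606496 - 4008004 - (52*(-1/264))² - 144300*(-1)/264 + 5555550 + 2*2002*(52*(-1/264)))/(1 + (52*(-1/264))² + 823*(52*(-1/264)) - 1*2002*52*(-1/264)) = -2777994 - (-1606496 - 4008004 - (-13/66)² - 2775*(-13/66) + 5555550 + 2*2002*(-13/66))/(1 + (-13/66)² + 823*(-13/66) - 1*2002*(-13/66)) = -2777994 - (-1606496 - 4008004 - 1*169/4356 + 12025/22 + 5555550 - 2366/3)/(1 + 169/4356 - 10699/66 + 1183/3) = -2777994 - (-1606496 - 4008004 - 169/4356 + 12025/22 + 5555550 - 2366/3)/1016107/4356 = -2777994 - 4356*(-257840851)/(1016107*4356) = -2777994 - 1*(-257840851/1016107) = -2777994 + 257840851/1016107 = -2822481308507/1016107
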